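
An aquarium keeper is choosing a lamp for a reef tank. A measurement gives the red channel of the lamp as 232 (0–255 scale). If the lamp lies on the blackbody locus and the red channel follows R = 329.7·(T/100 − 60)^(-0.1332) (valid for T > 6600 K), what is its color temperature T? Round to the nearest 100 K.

(t − 60)^(-0.1332) = 232/329.7 = 0.70367.
t − 60 = 0.70367^(1/-0.1332) = 0.70367^(-7.508) = 13.992, so t = 73.992.
T = 100·t = 7399 K → 7400 K to the nearest 100 K.

7400 K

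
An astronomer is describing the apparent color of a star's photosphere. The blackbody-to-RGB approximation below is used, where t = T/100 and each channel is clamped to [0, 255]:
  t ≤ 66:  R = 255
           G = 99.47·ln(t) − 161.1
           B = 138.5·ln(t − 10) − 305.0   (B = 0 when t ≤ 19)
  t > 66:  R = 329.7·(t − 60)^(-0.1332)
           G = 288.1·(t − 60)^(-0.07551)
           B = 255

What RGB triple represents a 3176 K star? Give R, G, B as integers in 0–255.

R=255, G=183, B=122

t = 3176/100 = 31.76; the t ≤ 66 branch applies.
R = 255 by definition for t ≤ 66.
G = 99.47·ln 31.76 − 161.1 = 99.47·3.4582 − 161.1 = 182.888.
B = 138.5·ln(31.76 − 10) − 305.0 = 138.5·ln 21.76 − 305.0 = 138.5·3.0801 − 305.0 = 121.590.
Rounded: (255, 183, 122).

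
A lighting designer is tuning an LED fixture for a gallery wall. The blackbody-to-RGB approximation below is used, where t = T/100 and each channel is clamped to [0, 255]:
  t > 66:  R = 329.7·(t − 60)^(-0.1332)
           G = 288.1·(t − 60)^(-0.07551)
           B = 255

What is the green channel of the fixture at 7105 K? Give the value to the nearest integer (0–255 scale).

t = 7105/100 = 71.05; the t > 66 branch applies.
G = 288.1·(71.05 − 60)^(-0.07551) = 288.1·11.05^(-0.07551) = 288.1·0.83410 = 240.303.
Rounded: 240.

240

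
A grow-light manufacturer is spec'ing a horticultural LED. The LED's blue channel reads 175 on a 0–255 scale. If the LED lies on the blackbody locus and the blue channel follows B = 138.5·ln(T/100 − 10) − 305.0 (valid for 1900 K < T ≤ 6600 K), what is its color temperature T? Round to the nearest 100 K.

ln(t − 10) = (175 + 305.0) / 138.5 = 3.4657.
t − 10 = e^3.4657 = 31.999, so t = 41.999.
T = 100·t = 4200 K → 4200 K to the nearest 100 K.

4200 K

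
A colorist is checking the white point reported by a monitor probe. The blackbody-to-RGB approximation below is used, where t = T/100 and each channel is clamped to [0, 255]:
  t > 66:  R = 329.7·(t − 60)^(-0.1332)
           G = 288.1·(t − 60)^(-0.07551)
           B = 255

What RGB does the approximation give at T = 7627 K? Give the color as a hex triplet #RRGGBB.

t = 7627/100 = 76.27; the t > 66 branch applies.
R = 329.7·(76.27 − 60)^(-0.1332) = 329.7·16.27^(-0.1332) = 329.7·0.68967 = 227.385.
G = 288.1·(76.27 − 60)^(-0.07551) = 288.1·16.27^(-0.07551) = 288.1·0.81008 = 233.384.
B = 255 by definition for t > 66.
Rounded: (227, 233, 255).
In hex: #E3E9FF.

#E3E9FF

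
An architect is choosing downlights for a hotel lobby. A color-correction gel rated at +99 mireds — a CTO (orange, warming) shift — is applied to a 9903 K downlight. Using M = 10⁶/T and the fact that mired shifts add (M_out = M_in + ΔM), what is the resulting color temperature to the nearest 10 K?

M_in = 10⁶/9903 = 100.98 mireds.
M_out = 100.98 + (+99) = 199.98 mireds.
T_out = 10⁶/199.98 = 5000.5 K → 5000 K.

5000 K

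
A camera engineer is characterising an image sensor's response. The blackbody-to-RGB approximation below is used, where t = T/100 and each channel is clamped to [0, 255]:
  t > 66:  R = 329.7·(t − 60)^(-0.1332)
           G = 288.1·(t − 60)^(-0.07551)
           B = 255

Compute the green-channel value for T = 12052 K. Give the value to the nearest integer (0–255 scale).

211

t = 12052/100 = 120.52; the t > 66 branch applies.
G = 288.1·(120.52 − 60)^(-0.07551) = 288.1·60.52^(-0.07551) = 288.1·0.73358 = 211.345.
Rounded: 211.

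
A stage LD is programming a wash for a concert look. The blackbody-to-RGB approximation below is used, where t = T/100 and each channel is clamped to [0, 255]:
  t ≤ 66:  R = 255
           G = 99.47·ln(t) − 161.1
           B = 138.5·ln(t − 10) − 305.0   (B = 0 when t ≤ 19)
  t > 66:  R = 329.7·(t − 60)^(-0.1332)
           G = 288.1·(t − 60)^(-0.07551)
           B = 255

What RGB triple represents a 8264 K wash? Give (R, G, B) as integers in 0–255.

t = 8264/100 = 82.64; the t > 66 branch applies.
R = 329.7·(82.64 − 60)^(-0.1332) = 329.7·22.64^(-0.1332) = 329.7·0.65998 = 217.595.
G = 288.1·(82.64 − 60)^(-0.07551) = 288.1·22.64^(-0.07551) = 288.1·0.79012 = 227.634.
B = 255 by definition for t > 66.
Rounded: (218, 228, 255).

(218, 228, 255)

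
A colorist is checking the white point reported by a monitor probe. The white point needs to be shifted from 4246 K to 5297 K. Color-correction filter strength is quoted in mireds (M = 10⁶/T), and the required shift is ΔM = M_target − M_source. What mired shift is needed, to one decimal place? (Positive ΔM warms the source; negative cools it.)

M_source = 10⁶/4246 = 235.516; M_target = 10⁶/5297 = 188.786.
ΔM = 188.786 − 235.516 = -46.730 → -46.7 mireds, a cooling shift.

-46.7 mireds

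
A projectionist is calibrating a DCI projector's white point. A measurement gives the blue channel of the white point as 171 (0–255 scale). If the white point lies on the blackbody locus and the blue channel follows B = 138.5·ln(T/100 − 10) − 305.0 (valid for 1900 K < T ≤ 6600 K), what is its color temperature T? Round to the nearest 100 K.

ln(t − 10) = (171 + 305.0) / 138.5 = 3.4368.
t − 10 = e^3.4368 = 31.088, so t = 41.088.
T = 100·t = 4109 K → 4100 K to the nearest 100 K.

4100 K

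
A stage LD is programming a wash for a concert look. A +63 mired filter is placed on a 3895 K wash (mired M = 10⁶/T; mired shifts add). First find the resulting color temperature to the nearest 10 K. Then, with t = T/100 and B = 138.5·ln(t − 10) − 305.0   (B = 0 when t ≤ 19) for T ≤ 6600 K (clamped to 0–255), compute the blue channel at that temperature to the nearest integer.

M_in = 10⁶/3895 = 256.74; M_out = 256.74 + (+63) = 319.74.
T_out = 10⁶/319.74 = 3127.5 K → 3130 K; t = 31.3.
B = 138.5·ln(31.3 − 10) − 305.0 = 138.5·ln 21.3 − 305.0 = 138.5·3.0587 − 305.0 = 118.631.
Rounded: 119.

119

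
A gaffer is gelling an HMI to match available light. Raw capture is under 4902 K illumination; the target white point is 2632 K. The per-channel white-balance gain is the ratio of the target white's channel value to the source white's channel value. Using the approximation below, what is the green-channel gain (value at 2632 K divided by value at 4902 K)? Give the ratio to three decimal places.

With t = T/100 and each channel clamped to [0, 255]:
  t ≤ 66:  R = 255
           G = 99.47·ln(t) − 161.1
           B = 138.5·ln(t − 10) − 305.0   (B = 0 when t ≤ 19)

0.726

At 4902 K (t = 49.02):
  G = 99.47·ln 49.02 − 161.1 = 99.47·3.8922 − 161.1 = 226.060.
At 2632 K (t = 26.32):
  G = 99.47·ln 26.32 − 161.1 = 99.47·3.2703 − 161.1 = 164.200.
Gain = 164.200 / 226.060 = 0.7264 → 0.726.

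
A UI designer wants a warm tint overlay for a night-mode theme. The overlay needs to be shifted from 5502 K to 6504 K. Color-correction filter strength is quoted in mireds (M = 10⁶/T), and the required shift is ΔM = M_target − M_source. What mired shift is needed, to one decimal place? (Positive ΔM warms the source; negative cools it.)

-28.0 mireds

M_source = 10⁶/5502 = 181.752; M_target = 10⁶/6504 = 153.752.
ΔM = 153.752 − 181.752 = -28.001 → -28.0 mireds, a cooling shift.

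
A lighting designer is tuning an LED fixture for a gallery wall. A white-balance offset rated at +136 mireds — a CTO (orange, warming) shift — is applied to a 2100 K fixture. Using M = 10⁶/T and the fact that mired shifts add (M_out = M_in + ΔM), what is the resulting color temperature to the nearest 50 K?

M_in = 10⁶/2100 = 476.19 mireds.
M_out = 476.19 + (+136) = 612.19 mireds.
T_out = 10⁶/612.19 = 1633.5 K → 1650 K.

1650 K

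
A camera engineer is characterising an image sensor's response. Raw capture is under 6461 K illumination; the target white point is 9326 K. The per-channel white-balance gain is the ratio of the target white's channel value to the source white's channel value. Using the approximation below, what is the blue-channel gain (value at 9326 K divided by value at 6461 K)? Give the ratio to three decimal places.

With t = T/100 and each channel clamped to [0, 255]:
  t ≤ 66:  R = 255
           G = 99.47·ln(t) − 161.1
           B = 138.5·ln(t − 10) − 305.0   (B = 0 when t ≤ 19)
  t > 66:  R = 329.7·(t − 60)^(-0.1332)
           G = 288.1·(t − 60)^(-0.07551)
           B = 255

At 6461 K (t = 64.61):
  B = 138.5·ln(64.61 − 10) − 305.0 = 138.5·ln 54.61 − 305.0 = 138.5·4.0002 − 305.0 = 249.030.
At 9326 K (t = 93.26):
  B = 255 by definition for t > 66.
Gain = 255.000 / 249.030 = 1.0240 → 1.024.

1.024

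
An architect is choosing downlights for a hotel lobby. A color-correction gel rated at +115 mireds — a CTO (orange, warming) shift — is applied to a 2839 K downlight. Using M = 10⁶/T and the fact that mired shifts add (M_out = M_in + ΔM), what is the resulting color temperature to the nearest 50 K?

2150 K

M_in = 10⁶/2839 = 352.24 mireds.
M_out = 352.24 + (+115) = 467.24 mireds.
T_out = 10⁶/467.24 = 2140.2 K → 2150 K.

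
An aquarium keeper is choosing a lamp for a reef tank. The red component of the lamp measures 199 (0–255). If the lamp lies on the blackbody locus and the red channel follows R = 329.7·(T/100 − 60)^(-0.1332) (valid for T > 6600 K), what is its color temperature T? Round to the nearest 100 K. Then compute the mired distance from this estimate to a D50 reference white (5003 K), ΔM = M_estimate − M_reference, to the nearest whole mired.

-104 mireds

(t − 60)^(-0.1332) = 199/329.7 = 0.60358.
t − 60 = 0.60358^(1/-0.1332) = 0.60358^(-7.508) = 44.273, so t = 104.273.
T = 100·t = 10427 K → 10400 K to the nearest 100 K.
M_estimate = 10⁶/10400 = 96.15; M_reference = 10⁶/5003 = 199.88.
ΔM = 96.15 − 199.88 = -103.73 → -104 mireds.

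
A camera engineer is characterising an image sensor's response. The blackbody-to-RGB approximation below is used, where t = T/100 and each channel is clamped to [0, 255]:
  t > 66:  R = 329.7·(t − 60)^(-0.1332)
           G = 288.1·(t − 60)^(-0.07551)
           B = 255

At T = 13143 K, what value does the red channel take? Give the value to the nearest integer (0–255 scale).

187

t = 13143/100 = 131.43; the t > 66 branch applies.
R = 329.7·(131.43 − 60)^(-0.1332) = 329.7·71.43^(-0.1332) = 329.7·0.56632 = 186.716.
Rounded: 187.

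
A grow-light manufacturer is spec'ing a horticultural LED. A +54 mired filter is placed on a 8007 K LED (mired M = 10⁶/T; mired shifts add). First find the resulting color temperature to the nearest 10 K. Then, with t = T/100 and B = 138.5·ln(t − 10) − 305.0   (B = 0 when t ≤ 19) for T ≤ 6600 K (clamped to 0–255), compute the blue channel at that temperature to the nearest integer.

225

M_in = 10⁶/8007 = 124.89; M_out = 124.89 + (+54) = 178.89.
T_out = 10⁶/178.89 = 5590.0 K → 5590 K; t = 55.9.
B = 138.5·ln(55.9 − 10) − 305.0 = 138.5·ln 45.9 − 305.0 = 138.5·3.8265 − 305.0 = 224.965.
Rounded: 225.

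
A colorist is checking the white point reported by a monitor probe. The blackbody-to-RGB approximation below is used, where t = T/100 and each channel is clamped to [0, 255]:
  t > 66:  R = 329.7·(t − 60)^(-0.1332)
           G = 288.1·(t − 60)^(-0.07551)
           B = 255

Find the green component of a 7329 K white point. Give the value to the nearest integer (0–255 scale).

t = 7329/100 = 73.29; the t > 66 branch applies.
G = 288.1·(73.29 − 60)^(-0.07551) = 288.1·13.29^(-0.07551) = 288.1·0.82255 = 236.977.
Rounded: 237.

237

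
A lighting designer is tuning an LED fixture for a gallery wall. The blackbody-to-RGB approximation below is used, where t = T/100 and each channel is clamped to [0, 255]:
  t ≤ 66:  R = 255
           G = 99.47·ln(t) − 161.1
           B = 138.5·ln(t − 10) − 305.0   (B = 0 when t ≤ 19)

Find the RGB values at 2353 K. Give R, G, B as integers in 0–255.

R=255, G=153, B=56

t = 2353/100 = 23.53; the t ≤ 66 branch applies.
R = 255 by definition for t ≤ 66.
G = 99.47·ln 23.53 − 161.1 = 99.47·3.1583 − 161.1 = 153.054.
B = 138.5·ln(23.53 − 10) − 305.0 = 138.5·ln 13.53 − 305.0 = 138.5·2.6049 − 305.0 = 55.780.
Rounded: (255, 153, 56).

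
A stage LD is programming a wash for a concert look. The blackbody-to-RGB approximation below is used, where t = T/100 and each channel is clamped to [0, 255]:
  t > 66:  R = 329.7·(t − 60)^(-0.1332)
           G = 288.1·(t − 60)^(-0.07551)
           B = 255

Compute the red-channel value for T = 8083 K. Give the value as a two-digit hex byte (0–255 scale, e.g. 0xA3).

0xDC

t = 8083/100 = 80.83; the t > 66 branch applies.
R = 329.7·(80.83 − 60)^(-0.1332) = 329.7·20.83^(-0.1332) = 329.7·0.66735 = 220.024.
Rounded: 220; in hex, 0xDC.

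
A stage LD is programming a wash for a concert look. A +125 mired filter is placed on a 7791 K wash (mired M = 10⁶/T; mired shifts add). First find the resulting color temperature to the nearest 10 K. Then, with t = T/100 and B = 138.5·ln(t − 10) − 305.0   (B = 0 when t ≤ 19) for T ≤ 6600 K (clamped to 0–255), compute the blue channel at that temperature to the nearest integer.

M_in = 10⁶/7791 = 128.35; M_out = 128.35 + (+125) = 253.35.
T_out = 10⁶/253.35 = 3947.1 K → 3950 K; t = 39.5.
B = 138.5·ln(39.5 − 10) − 305.0 = 138.5·ln 29.5 − 305.0 = 138.5·3.3844 − 305.0 = 163.738.
Rounded: 164.

164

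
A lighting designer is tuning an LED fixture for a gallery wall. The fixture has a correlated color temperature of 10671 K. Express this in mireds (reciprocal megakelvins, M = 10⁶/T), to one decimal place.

93.7 mireds

M = 10⁶ / 10671 = 93.712 → 93.7 mireds.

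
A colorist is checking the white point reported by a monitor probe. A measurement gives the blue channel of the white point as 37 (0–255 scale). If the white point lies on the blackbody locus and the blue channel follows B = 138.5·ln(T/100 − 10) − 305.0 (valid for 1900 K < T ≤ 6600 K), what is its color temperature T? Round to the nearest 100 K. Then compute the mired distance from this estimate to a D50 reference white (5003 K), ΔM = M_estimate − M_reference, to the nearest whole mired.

+255 mireds

ln(t − 10) = (37 + 305.0) / 138.5 = 2.4693.
t − 10 = e^2.4693 = 11.814, so t = 21.814.
T = 100·t = 2181 K → 2200 K to the nearest 100 K.
M_estimate = 10⁶/2200 = 454.55; M_reference = 10⁶/5003 = 199.88.
ΔM = 454.55 − 199.88 = 254.67 → +255 mireds.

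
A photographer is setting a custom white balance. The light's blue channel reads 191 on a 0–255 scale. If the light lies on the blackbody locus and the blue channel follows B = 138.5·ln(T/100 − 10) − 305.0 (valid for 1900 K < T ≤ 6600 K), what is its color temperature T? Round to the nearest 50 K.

4600 K

ln(t − 10) = (191 + 305.0) / 138.5 = 3.5812.
t − 10 = e^3.5812 = 35.918, so t = 45.918.
T = 100·t = 4592 K → 4600 K to the nearest 50 K.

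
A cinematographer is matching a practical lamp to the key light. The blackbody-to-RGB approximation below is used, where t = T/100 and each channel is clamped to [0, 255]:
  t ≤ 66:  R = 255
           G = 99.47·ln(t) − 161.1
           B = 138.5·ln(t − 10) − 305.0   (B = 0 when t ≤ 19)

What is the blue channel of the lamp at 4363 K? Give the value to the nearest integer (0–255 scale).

t = 4363/100 = 43.63; the t ≤ 66 branch applies.
B = 138.5·ln(43.63 − 10) − 305.0 = 138.5·ln 33.63 − 305.0 = 138.5·3.5154 − 305.0 = 181.885.
Rounded: 182.

182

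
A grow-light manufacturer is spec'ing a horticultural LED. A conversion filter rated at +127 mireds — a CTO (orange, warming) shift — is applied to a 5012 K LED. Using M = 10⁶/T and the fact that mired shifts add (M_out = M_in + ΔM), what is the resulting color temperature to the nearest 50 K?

3050 K

M_in = 10⁶/5012 = 199.52 mireds.
M_out = 199.52 + (+127) = 326.52 mireds.
T_out = 10⁶/326.52 = 3062.6 K → 3050 K.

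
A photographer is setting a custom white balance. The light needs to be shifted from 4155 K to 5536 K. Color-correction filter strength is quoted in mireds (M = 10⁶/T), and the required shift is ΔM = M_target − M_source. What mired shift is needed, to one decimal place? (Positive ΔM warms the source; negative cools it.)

-60.0 mireds

M_source = 10⁶/4155 = 240.674; M_target = 10⁶/5536 = 180.636.
ΔM = 180.636 − 240.674 = -60.038 → -60.0 mireds, a cooling shift.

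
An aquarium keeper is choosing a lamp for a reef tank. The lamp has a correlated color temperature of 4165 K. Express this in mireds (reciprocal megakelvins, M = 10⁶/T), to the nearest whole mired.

M = 10⁶ / 4165 = 240.096 → 240 mireds.

240 mireds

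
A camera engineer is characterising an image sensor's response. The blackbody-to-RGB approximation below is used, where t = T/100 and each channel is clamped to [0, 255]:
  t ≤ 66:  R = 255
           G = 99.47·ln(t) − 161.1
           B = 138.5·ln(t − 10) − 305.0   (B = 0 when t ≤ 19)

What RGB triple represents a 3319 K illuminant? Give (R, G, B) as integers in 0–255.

t = 3319/100 = 33.19; the t ≤ 66 branch applies.
R = 255 by definition for t ≤ 66.
G = 99.47·ln 33.19 − 161.1 = 99.47·3.5022 − 161.1 = 187.269.
B = 138.5·ln(33.19 − 10) − 305.0 = 138.5·ln 23.19 − 305.0 = 138.5·3.1437 − 305.0 = 130.405.
Rounded: (255, 187, 130).

(255, 187, 130)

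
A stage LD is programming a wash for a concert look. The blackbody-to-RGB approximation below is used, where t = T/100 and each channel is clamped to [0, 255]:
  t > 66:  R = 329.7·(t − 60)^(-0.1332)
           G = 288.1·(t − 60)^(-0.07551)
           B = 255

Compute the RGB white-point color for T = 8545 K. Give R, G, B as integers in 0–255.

t = 8545/100 = 85.45; the t > 66 branch applies.
R = 329.7·(85.45 − 60)^(-0.1332) = 329.7·25.45^(-0.1332) = 329.7·0.64977 = 214.231.
G = 288.1·(85.45 − 60)^(-0.07551) = 288.1·25.45^(-0.07551) = 288.1·0.78317 = 225.632.
B = 255 by definition for t > 66.
Rounded: (214, 226, 255).

R=214, G=226, B=255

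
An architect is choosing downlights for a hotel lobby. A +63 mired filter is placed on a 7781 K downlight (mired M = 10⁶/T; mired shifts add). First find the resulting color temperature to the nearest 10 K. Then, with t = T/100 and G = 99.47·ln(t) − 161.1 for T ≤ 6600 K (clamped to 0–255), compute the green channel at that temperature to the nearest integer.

M_in = 10⁶/7781 = 128.52; M_out = 128.52 + (+63) = 191.52.
T_out = 10⁶/191.52 = 5221.4 K → 5220 K; t = 52.2.
G = 99.47·ln 52.2 − 161.1 = 99.47·3.9551 − 161.1 = 232.312.
Rounded: 232.

232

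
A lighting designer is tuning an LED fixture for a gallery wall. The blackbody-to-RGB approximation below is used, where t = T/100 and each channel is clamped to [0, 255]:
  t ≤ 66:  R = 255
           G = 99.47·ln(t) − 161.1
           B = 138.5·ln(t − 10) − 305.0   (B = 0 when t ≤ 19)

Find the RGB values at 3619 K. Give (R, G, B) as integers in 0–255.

t = 3619/100 = 36.19; the t ≤ 66 branch applies.
R = 255 by definition for t ≤ 66.
G = 99.47·ln 36.19 − 161.1 = 99.47·3.5888 − 161.1 = 195.876.
B = 138.5·ln(36.19 − 10) − 305.0 = 138.5·ln 26.19 − 305.0 = 138.5·3.2654 − 305.0 = 147.255.
Rounded: (255, 196, 147).

(255, 196, 147)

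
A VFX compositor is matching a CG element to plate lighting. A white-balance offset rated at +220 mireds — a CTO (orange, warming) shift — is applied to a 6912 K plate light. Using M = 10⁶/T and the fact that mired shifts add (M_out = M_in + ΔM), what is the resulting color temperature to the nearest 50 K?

2750 K

M_in = 10⁶/6912 = 144.68 mireds.
M_out = 144.68 + (+220) = 364.68 mireds.
T_out = 10⁶/364.68 = 2742.2 K → 2750 K.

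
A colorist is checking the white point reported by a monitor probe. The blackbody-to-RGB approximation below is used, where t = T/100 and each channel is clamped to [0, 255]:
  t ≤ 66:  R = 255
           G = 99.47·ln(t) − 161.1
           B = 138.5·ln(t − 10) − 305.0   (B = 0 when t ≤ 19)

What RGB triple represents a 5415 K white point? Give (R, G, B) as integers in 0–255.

t = 5415/100 = 54.15; the t ≤ 66 branch applies.
R = 255 by definition for t ≤ 66.
G = 99.47·ln 54.15 − 161.1 = 99.47·3.9918 − 161.1 = 235.960.
B = 138.5·ln(54.15 − 10) − 305.0 = 138.5·ln 44.15 − 305.0 = 138.5·3.7876 − 305.0 = 219.582.
Rounded: (255, 236, 220).

(255, 236, 220)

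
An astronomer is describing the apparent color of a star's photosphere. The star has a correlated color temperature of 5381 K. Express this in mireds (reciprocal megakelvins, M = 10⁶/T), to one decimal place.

M = 10⁶ / 5381 = 185.839 → 185.8 mireds.

185.8 mireds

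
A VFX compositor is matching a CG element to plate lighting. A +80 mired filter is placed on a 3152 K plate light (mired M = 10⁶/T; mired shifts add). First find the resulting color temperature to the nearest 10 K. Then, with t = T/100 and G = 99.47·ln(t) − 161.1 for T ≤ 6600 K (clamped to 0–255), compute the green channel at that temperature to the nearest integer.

M_in = 10⁶/3152 = 317.26; M_out = 317.26 + (+80) = 397.26.
T_out = 10⁶/397.26 = 2517.3 K → 2520 K; t = 25.2.
G = 99.47·ln 25.2 − 161.1 = 99.47·3.2268 − 161.1 = 159.874.
Rounded: 160.

160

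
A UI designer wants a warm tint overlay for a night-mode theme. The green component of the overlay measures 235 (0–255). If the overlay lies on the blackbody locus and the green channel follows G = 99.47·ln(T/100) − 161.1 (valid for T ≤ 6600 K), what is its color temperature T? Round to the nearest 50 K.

5350 K

ln t = (235 + 161.1) / 99.47 = 3.9821.
t = e^3.9821 = 53.630.
T = 100·t = 5363 K → 5350 K to the nearest 50 K.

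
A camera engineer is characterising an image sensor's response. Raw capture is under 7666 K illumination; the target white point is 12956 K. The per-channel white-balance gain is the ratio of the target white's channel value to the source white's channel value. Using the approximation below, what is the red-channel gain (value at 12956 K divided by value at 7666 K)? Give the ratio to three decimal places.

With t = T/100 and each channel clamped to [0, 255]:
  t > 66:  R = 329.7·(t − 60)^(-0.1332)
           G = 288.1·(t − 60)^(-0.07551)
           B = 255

0.827

At 7666 K (t = 76.66):
  R = 329.7·(76.66 − 60)^(-0.1332) = 329.7·16.66^(-0.1332) = 329.7·0.68750 = 226.669.
At 12956 K (t = 129.56):
  R = 329.7·(129.56 − 60)^(-0.1332) = 329.7·69.56^(-0.1332) = 329.7·0.56833 = 187.377.
Gain = 187.377 / 226.669 = 0.8267 → 0.827.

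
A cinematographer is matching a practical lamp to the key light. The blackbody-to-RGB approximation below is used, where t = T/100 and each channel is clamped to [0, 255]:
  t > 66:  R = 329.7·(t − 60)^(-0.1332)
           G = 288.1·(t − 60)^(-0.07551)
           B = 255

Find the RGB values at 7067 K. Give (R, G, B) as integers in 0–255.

(241, 241, 255)

t = 7067/100 = 70.67; the t > 66 branch applies.
R = 329.7·(70.67 − 60)^(-0.1332) = 329.7·10.67^(-0.1332) = 329.7·0.72954 = 240.529.
G = 288.1·(70.67 − 60)^(-0.07551) = 288.1·10.67^(-0.07551) = 288.1·0.83630 = 240.939.
B = 255 by definition for t > 66.
Rounded: (241, 241, 255).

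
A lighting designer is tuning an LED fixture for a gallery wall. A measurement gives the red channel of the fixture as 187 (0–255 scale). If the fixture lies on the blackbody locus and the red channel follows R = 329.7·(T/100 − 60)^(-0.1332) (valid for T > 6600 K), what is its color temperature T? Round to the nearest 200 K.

(t − 60)^(-0.1332) = 187/329.7 = 0.56718.
t − 60 = 0.56718^(1/-0.1332) = 0.56718^(-7.508) = 70.620, so t = 130.620.
T = 100·t = 13062 K → 13000 K to the nearest 200 K.

13000 K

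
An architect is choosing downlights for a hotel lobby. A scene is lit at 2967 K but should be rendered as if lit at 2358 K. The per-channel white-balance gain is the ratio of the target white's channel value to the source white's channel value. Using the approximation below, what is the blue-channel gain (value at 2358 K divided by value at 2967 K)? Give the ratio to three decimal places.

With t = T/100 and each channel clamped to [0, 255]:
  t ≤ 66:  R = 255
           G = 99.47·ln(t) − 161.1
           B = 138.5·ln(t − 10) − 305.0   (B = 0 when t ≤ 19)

0.523

At 2967 K (t = 29.67):
  B = 138.5·ln(29.67 − 10) − 305.0 = 138.5·ln 19.67 − 305.0 = 138.5·2.9791 − 305.0 = 107.605.
At 2358 K (t = 23.58):
  B = 138.5·ln(23.58 − 10) − 305.0 = 138.5·ln 13.58 − 305.0 = 138.5·2.6086 − 305.0 = 56.291.
Gain = 56.291 / 107.605 = 0.5231 → 0.523.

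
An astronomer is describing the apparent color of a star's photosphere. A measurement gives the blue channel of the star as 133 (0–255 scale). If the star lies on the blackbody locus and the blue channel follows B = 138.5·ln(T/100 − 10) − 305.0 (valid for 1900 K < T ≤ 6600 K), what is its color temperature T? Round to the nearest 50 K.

ln(t − 10) = (133 + 305.0) / 138.5 = 3.1625.
t − 10 = e^3.1625 = 23.629, so t = 33.629.
T = 100·t = 3363 K → 3350 K to the nearest 50 K.

3350 K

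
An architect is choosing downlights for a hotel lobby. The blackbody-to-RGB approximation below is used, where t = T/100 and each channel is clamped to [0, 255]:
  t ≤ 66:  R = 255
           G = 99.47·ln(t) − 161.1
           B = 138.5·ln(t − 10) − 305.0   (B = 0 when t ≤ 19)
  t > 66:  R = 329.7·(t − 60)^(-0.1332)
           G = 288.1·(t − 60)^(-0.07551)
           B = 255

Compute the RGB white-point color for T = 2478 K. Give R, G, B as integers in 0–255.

t = 2478/100 = 24.78; the t ≤ 66 branch applies.
R = 255 by definition for t ≤ 66.
G = 99.47·ln 24.78 − 161.1 = 99.47·3.2100 − 161.1 = 158.202.
B = 138.5·ln(24.78 − 10) − 305.0 = 138.5·ln 14.78 − 305.0 = 138.5·2.6933 − 305.0 = 68.019.
Rounded: (255, 158, 68).

R=255, G=158, B=68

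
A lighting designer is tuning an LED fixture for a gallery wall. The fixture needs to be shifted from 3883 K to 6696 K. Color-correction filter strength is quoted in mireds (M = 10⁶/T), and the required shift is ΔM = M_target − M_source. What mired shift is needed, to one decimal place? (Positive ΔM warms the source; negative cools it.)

-108.2 mireds

M_source = 10⁶/3883 = 257.533; M_target = 10⁶/6696 = 149.343.
ΔM = 149.343 − 257.533 = -108.190 → -108.2 mireds, a cooling shift.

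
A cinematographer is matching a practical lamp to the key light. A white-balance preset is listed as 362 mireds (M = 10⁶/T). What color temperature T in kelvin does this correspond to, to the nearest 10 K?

2760 K

T = 10⁶ / 362 = 2762.43 K → 2760 K.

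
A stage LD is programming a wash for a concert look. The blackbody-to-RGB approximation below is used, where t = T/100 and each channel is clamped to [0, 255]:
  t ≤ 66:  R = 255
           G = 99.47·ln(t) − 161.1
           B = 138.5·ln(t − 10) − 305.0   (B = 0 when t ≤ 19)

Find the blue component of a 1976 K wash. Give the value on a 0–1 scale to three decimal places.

0.041

t = 1976/100 = 19.76; the t ≤ 66 branch applies.
B = 138.5·ln(19.76 − 10) − 305.0 = 138.5·ln 9.76 − 305.0 = 138.5·2.2783 − 305.0 = 10.543.
On a 0–1 scale: 10.543/255 = 0.0413 → 0.041.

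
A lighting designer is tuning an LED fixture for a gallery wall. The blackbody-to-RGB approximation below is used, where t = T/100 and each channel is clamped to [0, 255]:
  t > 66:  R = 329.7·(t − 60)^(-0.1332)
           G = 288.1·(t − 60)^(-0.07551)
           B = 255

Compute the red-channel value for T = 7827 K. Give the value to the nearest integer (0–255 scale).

t = 7827/100 = 78.27; the t > 66 branch applies.
R = 329.7·(78.27 − 60)^(-0.1332) = 329.7·18.27^(-0.1332) = 329.7·0.67910 = 223.901.
Rounded: 224.

224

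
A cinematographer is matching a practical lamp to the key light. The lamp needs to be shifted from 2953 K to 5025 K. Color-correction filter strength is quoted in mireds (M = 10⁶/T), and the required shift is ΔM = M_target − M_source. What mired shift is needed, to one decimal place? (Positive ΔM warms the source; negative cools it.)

M_source = 10⁶/2953 = 338.639; M_target = 10⁶/5025 = 199.005.
ΔM = 199.005 − 338.639 = -139.634 → -139.6 mireds, a cooling shift.

-139.6 mireds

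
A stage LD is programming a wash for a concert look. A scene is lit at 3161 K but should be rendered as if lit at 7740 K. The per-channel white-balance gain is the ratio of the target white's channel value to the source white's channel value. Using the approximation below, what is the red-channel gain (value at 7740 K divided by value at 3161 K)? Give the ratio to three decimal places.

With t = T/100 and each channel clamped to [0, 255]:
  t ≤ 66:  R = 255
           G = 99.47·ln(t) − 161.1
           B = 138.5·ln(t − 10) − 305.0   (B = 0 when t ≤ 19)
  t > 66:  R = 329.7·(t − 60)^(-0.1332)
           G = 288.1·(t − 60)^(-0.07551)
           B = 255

At 3161 K (t = 31.61):
  R = 255 by definition for t ≤ 66.
At 7740 K (t = 77.4):
  R = 329.7·(77.4 − 60)^(-0.1332) = 329.7·17.4^(-0.1332) = 329.7·0.68353 = 225.360.
Gain = 225.360 / 255.000 = 0.8838 → 0.884.

0.884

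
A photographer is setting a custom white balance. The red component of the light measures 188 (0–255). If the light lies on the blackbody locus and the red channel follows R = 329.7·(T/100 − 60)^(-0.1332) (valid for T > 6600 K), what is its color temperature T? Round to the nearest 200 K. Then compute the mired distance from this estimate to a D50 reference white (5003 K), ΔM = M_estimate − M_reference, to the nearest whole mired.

-122 mireds

(t − 60)^(-0.1332) = 188/329.7 = 0.57022.
t − 60 = 0.57022^(1/-0.1332) = 0.57022^(-7.508) = 67.848, so t = 127.848.
T = 100·t = 12785 K → 12800 K to the nearest 200 K.
M_estimate = 10⁶/12800 = 78.12; M_reference = 10⁶/5003 = 199.88.
ΔM = 78.12 − 199.88 = -121.76 → -122 mireds.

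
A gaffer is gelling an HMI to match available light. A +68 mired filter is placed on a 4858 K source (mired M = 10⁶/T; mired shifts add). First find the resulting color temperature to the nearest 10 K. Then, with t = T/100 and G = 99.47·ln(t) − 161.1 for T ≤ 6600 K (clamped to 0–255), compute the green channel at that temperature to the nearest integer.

M_in = 10⁶/4858 = 205.85; M_out = 205.85 + (+68) = 273.85.
T_out = 10⁶/273.85 = 3651.7 K → 3650 K; t = 36.5.
G = 99.47·ln 36.5 − 161.1 = 99.47·3.5973 − 161.1 = 196.725.
Rounded: 197.

197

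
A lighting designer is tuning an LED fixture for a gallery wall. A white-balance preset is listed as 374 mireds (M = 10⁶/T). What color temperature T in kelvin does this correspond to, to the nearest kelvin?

2674 K

T = 10⁶ / 374 = 2673.80 K → 2674 K.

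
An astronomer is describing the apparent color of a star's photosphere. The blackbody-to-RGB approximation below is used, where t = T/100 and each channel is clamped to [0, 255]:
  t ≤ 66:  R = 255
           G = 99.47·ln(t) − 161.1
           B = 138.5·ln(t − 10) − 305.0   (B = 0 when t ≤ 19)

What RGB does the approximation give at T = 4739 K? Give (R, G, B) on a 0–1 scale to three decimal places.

(1.000, 0.873, 0.771)

t = 4739/100 = 47.39; the t ≤ 66 branch applies.
R = 255 by definition for t ≤ 66.
G = 99.47·ln 47.39 − 161.1 = 99.47·3.8584 − 161.1 = 222.696.
B = 138.5·ln(47.39 − 10) − 305.0 = 138.5·ln 37.39 − 305.0 = 138.5·3.6214 − 305.0 = 196.564.
Dividing each by 255: (1.0000, 0.8733, 0.7708) → (1.000, 0.873, 0.771).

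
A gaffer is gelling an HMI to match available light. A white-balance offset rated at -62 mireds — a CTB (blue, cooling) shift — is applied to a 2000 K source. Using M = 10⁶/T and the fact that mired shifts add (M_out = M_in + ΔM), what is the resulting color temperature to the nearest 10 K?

2280 K

M_in = 10⁶/2000 = 500.00 mireds.
M_out = 500.00 + (-62) = 438.00 mireds.
T_out = 10⁶/438.00 = 2283.1 K → 2280 K.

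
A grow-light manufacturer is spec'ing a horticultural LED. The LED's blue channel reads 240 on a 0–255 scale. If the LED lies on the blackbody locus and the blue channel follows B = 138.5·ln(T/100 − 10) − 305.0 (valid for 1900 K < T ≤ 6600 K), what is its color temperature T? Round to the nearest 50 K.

6100 K

ln(t − 10) = (240 + 305.0) / 138.5 = 3.9350.
t − 10 = e^3.9350 = 51.163, so t = 61.163.
T = 100·t = 6116 K → 6100 K to the nearest 50 K.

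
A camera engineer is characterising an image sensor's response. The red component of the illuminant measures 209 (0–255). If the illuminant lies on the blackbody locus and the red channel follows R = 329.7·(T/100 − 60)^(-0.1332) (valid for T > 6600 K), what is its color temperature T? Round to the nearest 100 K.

(t − 60)^(-0.1332) = 209/329.7 = 0.63391.
t − 60 = 0.63391^(1/-0.1332) = 0.63391^(-7.508) = 30.639, so t = 90.639.
T = 100·t = 9064 K → 9100 K to the nearest 100 K.

9100 K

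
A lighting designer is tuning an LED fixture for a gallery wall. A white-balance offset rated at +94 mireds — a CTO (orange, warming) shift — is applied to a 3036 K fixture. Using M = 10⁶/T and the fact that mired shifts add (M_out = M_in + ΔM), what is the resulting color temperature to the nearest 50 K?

2350 K

M_in = 10⁶/3036 = 329.38 mireds.
M_out = 329.38 + (+94) = 423.38 mireds.
T_out = 10⁶/423.38 = 2361.9 K → 2350 K.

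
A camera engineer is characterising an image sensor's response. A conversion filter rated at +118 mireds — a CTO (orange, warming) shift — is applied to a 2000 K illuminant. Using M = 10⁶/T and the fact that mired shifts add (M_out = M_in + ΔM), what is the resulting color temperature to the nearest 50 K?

1600 K

M_in = 10⁶/2000 = 500.00 mireds.
M_out = 500.00 + (+118) = 618.00 mireds.
T_out = 10⁶/618.00 = 1618.1 K → 1600 K.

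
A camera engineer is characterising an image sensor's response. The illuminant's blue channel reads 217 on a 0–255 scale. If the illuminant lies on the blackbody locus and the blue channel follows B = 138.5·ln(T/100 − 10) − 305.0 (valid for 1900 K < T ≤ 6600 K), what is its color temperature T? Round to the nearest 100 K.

5300 K

ln(t − 10) = (217 + 305.0) / 138.5 = 3.7690.
t − 10 = e^3.7690 = 43.335, so t = 53.335.
T = 100·t = 5333 K → 5300 K to the nearest 100 K.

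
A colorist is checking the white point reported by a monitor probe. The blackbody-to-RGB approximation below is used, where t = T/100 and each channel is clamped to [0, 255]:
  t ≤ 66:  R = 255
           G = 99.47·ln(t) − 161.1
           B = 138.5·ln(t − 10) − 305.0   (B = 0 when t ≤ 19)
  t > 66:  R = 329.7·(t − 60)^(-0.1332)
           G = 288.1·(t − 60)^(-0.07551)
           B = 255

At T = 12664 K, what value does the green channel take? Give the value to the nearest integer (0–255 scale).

t = 12664/100 = 126.64; the t > 66 branch applies.
G = 288.1·(126.64 − 60)^(-0.07551) = 288.1·66.64^(-0.07551) = 288.1·0.72827 = 209.813.
Rounded: 210.

210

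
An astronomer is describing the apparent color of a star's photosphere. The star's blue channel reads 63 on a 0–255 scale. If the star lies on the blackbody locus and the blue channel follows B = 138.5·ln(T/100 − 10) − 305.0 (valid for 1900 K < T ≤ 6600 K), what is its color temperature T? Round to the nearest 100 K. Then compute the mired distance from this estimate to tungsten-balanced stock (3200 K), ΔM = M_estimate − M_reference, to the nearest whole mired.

+104 mireds

ln(t − 10) = (63 + 305.0) / 138.5 = 2.6570.
t − 10 = e^2.6570 = 14.254, so t = 24.254.
T = 100·t = 2425 K → 2400 K to the nearest 100 K.
M_estimate = 10⁶/2400 = 416.67; M_reference = 10⁶/3200 = 312.50.
ΔM = 416.67 − 312.50 = 104.17 → +104 mireds.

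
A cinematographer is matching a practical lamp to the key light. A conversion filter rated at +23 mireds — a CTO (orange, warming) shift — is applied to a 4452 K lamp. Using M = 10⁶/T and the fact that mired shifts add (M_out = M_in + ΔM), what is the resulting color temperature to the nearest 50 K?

M_in = 10⁶/4452 = 224.62 mireds.
M_out = 224.62 + (+23) = 247.62 mireds.
T_out = 10⁶/247.62 = 4038.5 K → 4050 K.

4050 K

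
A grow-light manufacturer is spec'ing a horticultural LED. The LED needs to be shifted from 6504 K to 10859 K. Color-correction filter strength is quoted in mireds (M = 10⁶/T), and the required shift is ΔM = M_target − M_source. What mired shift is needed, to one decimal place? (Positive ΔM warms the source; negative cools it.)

-61.7 mireds

M_source = 10⁶/6504 = 153.752; M_target = 10⁶/10859 = 92.090.
ΔM = 92.090 − 153.752 = -61.662 → -61.7 mireds, a cooling shift.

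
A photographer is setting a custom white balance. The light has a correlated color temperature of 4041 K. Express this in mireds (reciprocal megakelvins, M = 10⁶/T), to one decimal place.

M = 10⁶ / 4041 = 247.463 → 247.5 mireds.

247.5 mireds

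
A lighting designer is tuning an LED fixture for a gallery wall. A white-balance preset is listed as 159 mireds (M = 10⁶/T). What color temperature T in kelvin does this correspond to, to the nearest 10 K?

6290 K

T = 10⁶ / 159 = 6289.31 K → 6290 K.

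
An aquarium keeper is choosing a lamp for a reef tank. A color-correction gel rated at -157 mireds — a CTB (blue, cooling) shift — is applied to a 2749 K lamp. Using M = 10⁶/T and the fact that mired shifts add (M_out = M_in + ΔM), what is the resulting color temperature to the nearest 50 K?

M_in = 10⁶/2749 = 363.77 mireds.
M_out = 363.77 + (-157) = 206.77 mireds.
T_out = 10⁶/206.77 = 4836.3 K → 4850 K.

4850 K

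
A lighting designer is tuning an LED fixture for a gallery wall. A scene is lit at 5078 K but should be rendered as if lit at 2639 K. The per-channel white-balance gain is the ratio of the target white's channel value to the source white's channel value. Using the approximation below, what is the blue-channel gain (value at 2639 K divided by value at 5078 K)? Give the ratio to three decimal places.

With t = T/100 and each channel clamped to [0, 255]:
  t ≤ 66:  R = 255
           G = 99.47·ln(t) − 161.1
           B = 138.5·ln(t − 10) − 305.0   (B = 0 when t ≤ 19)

At 5078 K (t = 50.78):
  B = 138.5·ln(50.78 − 10) − 305.0 = 138.5·ln 40.78 − 305.0 = 138.5·3.7082 − 305.0 = 208.585.
At 2639 K (t = 26.39):
  B = 138.5·ln(26.39 − 10) − 305.0 = 138.5·ln 16.39 − 305.0 = 138.5·2.7967 − 305.0 = 82.339.
Gain = 82.339 / 208.585 = 0.3948 → 0.395.

0.395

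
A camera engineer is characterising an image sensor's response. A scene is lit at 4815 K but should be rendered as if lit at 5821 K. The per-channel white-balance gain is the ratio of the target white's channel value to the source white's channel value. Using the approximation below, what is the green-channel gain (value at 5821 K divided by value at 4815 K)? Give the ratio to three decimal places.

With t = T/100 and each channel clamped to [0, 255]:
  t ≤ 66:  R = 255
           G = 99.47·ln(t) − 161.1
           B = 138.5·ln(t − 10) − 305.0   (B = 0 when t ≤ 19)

At 4815 K (t = 48.15):
  G = 99.47·ln 48.15 − 161.1 = 99.47·3.8743 − 161.1 = 224.279.
At 5821 K (t = 58.21):
  G = 99.47·ln 58.21 − 161.1 = 99.47·4.0641 − 161.1 = 243.152.
Gain = 243.152 / 224.279 = 1.0841 → 1.084.

1.084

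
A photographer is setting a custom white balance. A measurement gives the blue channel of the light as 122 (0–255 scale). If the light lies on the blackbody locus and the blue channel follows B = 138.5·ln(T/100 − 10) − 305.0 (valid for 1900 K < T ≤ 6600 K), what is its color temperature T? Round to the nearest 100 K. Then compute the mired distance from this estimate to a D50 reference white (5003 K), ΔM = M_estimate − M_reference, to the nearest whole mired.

ln(t − 10) = (122 + 305.0) / 138.5 = 3.0830.
t − 10 = e^3.0830 = 21.824, so t = 31.824.
T = 100·t = 3182 K → 3200 K to the nearest 100 K.
M_estimate = 10⁶/3200 = 312.50; M_reference = 10⁶/5003 = 199.88.
ΔM = 312.50 − 199.88 = 112.62 → +113 mireds.

+113 mireds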